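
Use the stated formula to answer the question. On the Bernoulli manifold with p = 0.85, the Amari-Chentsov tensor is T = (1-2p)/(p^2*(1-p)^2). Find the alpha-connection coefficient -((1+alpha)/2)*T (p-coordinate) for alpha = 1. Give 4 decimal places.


Skewness (Amari-Chentsov) tensor: T = (1-2p)/(p^2*(1-p)^2).
p = 0.85, 1-2p = -0.7, p^2 = 0.7225, (1-p)^2 = 0.0225.
T = -0.7/(0.7225 * 0.0225) = -43.060361.
In the p-coordinate, Gamma^(alpha) = Gamma^(0) - (alpha/2)*T with Gamma^(0) = (1/2)*g'(p) = -T/2,
so Gamma^(alpha) = -((1+alpha)/2)*T.
alpha = 1, -(1+alpha)/2 = -1.0.
Gamma = -1.0 * -43.060361 = 43.0604

43.0604


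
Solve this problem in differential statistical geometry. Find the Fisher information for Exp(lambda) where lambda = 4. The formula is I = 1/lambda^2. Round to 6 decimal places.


Fisher information for exponential: I(lambda) = 1/lambda^2.
lambda = 4, lambda^2 = 16.
I = 1/16 = 0.062500

0.062500


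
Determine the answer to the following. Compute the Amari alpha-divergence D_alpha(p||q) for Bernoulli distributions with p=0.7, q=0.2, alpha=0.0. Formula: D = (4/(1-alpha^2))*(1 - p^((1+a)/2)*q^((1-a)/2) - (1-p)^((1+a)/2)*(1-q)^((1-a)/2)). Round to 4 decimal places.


Amari alpha-divergence:
D = (4/(1-alpha^2))*(1 - p^((1+a)/2)*q^((1-a)/2) - (1-p)^((1+a)/2)*(1-q)^((1-a)/2)).
alpha = 0.0, p = 0.7, q = 0.2.
e1 = (1+alpha)/2 = 0.5, e2 = (1-alpha)/2 = 0.5.
t1 = p^e1 * q^e2 = 0.7^0.5 * 0.2^0.5 = 0.374166.
t2 = (1-p)^e1 * (1-q)^e2 = 0.3^0.5 * 0.8^0.5 = 0.489898.
4/(1-alpha^2) = 4.0.
D = 4.0*(1 - 0.374166 - 0.489898) = 0.5437

0.5437


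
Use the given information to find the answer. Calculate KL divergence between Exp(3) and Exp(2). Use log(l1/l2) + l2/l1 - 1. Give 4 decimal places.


KL divergence for exponential family:
KL = log(l1/l2) + l2/l1 - 1.
log(3/2) = 0.405465.
2/3 = 0.666667.
KL = 0.405465 + 0.666667 - 1 = 0.0721

0.0721


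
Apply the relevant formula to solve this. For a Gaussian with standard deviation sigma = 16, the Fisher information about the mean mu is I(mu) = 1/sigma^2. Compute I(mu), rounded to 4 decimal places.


The Fisher information for the mean of a normal distribution is I(mu) = 1/sigma^2.
sigma = 16, so sigma^2 = 256.
I(mu) = 1/256 = 0.0039

0.0039


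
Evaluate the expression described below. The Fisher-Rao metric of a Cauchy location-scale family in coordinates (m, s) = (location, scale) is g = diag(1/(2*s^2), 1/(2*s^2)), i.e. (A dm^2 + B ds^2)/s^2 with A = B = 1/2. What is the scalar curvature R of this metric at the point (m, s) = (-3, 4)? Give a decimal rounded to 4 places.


The metric has the form g = (A dm^2 + B ds^2)/s^2 with A = 1/2, B = 1/2.
Substitute u = sqrt(A/B)*m: g = B*(du^2 + ds^2)/s^2, i.e. B times the
Poincare upper half-plane metric, which has constant Gaussian curvature -1.
Scaling a 2D metric by a constant c divides the Gaussian curvature by c,
so K = -1/B = -1/(1/2) = -2.0000 everywhere (the point (m, s) = (-3, 4) is irrelevant:
the curvature is constant).
Scalar curvature in dimension 2: R = 2K = -2/(1/2) = -4.0000.

-4.0000


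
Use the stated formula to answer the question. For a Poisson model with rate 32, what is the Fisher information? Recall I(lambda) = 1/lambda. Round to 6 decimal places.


Fisher information for Poisson: I(lambda) = 1/lambda.
lambda = 32.
I(lambda) = 1/32 = 0.031250

0.031250


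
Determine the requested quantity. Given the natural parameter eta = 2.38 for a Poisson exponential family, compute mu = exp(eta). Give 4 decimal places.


Expectation parameter for Poisson exponential family:
mu = exp(eta).
eta = 2.38.
mu = exp(2.38) = 10.8049

10.8049


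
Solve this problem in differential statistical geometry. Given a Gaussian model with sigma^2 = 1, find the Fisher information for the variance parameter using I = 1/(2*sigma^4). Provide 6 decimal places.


Fisher information for variance: I(sigma^2) = 1/(2*sigma^4).
sigma^2 = 1, so sigma^4 = 1.
I = 1/(2*1) = 1/2 = 0.500000

0.500000


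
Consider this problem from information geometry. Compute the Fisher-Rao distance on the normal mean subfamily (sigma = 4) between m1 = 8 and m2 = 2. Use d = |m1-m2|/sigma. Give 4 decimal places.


On the fixed-variance normal subfamily, geodesic distance = |m1-m2|/sigma.
|8 - 2| = 6.
sigma = 4.
d = 6/4 = 1.5000

1.5000


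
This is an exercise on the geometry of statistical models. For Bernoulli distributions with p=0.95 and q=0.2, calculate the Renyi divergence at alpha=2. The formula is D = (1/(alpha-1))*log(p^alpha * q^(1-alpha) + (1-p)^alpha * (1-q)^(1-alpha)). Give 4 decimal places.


Renyi divergence of order alpha between Bernoulli distributions:
D = (1/(alpha-1))*log(p^alpha * q^(1-alpha) + (1-p)^alpha * (1-q)^(1-alpha)).
alpha = 2, p = 0.95, q = 0.2.
p^alpha * q^(1-alpha) = 0.95^2 * 0.2^-1 = 4.5125.
(1-p)^alpha * (1-q)^(1-alpha) = 0.05^2 * 0.8^-1 = 0.003125.
sum = 4.5125 + 0.003125 = 4.515625.
D = (1/1)*log(4.515625) = 1.5075

1.5075


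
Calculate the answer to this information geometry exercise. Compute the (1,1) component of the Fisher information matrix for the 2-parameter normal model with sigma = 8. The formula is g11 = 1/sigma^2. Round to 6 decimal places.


For the 2-parameter normal family, the Fisher metric has:
  g11 = 1/sigma^2, g22 = 2/sigma^2.
sigma = 8, sigma^2 = 64.
g11 = 0.015625

0.015625


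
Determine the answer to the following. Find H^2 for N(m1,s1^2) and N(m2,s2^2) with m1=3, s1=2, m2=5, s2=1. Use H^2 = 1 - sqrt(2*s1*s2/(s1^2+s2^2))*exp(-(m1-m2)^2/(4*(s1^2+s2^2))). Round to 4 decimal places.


Squared Hellinger distance for Gaussians:
H^2 = 1 - sqrt(2*s1*s2/(s1^2+s2^2)) * exp(-(m1-m2)^2/(4*(s1^2+s2^2))).
s1^2 = 4, s2^2 = 1, s1^2+s2^2 = 5.
sqrt(2*2*1/(5)) = 0.894427.
(m1-m2)^2 = (-2)^2 = 4.
exp(-4/(4*5)) = exp(-0.2) = 0.818731.
H^2 = 1 - 0.894427*0.818731 = 0.2677

0.2677


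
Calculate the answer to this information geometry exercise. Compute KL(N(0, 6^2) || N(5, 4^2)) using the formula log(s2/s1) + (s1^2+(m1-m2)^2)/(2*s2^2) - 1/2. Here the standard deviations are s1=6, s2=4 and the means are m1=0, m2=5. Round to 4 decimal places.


KL divergence between normal distributions:
KL = log(s2/s1) + (s1^2 + (m1-m2)^2)/(2*s2^2) - 1/2.
log(4/6) = -0.405465.
(6^2 + (0-5)^2)/(2*4^2) = (36 + 25)/32 = 1.90625.
KL = -0.405465 + 1.90625 - 0.5 = 1.0008

1.0008


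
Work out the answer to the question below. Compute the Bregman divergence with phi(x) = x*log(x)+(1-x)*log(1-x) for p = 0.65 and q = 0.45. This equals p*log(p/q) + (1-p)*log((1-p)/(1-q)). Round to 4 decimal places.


Bregman divergence with negative entropy generator:
D = p*log(p/q) + (1-p)*log((1-p)/(1-q)).
p = 0.65, q = 0.45.
p*log(p/q) = 0.65*log(0.65/0.45) = 0.239021.
(1-p)*log((1-p)/(1-q)) = 0.35*log(0.35/0.55) = -0.158195.
D = 0.239021 + -0.158195 = 0.0808

0.0808


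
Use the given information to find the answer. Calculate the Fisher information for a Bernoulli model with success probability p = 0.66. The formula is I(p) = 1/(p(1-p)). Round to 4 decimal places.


For Bernoulli(p), Fisher information is I(p) = 1/(p*(1-p)).
p = 0.66, 1-p = 0.34.
p*(1-p) = 0.2244.
I(p) = 1/0.2244 = 4.4563

4.4563


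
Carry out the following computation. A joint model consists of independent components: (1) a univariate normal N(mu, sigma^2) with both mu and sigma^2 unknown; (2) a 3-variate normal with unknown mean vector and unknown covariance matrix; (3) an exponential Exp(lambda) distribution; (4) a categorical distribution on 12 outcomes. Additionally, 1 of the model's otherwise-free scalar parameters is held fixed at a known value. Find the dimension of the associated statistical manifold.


The dimension of a statistical manifold equals the number of free
(independent) real parameters of the model. For a product of independent
blocks the parameter counts add.
- normal (mu, sigma^2): 2.
- 3-variate normal: 3 (mean) + 3*4/2 = 6 (symmetric covariance) = 9.
- exponential (lambda): 1.
- categorical on 12 outcomes (probabilities sum to 1): 12-1 = 11.
Total = 2 + 9 + 1 + 11 = 23.
1 parameter(s) fixed at known values: 23 - 1 = 22.
Dimension = 22

22


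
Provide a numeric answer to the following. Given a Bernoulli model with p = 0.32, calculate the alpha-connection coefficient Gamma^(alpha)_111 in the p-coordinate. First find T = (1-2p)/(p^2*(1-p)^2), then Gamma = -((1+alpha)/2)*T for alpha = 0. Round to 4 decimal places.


Skewness (Amari-Chentsov) tensor: T = (1-2p)/(p^2*(1-p)^2).
p = 0.32, 1-2p = 0.36, p^2 = 0.1024, (1-p)^2 = 0.4624.
T = 0.36/(0.1024 * 0.4624) = 7.602995.
In the p-coordinate, Gamma^(alpha) = Gamma^(0) - (alpha/2)*T with Gamma^(0) = (1/2)*g'(p) = -T/2,
so Gamma^(alpha) = -((1+alpha)/2)*T.
alpha = 0, -(1+alpha)/2 = -0.5.
Gamma = -0.5 * 7.602995 = -3.8015

-3.8015


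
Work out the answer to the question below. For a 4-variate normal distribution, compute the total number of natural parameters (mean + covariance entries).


Exponential family dimension calculation:
For 4-dim MVN: mean has 4 params, covariance has 4*5/2 = 10 unique entries.
Total dim = 4 + 10 = 14.

14


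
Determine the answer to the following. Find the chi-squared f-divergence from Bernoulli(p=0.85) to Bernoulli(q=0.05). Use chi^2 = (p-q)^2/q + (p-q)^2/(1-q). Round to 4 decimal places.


Chi-squared divergence between Bernoulli distributions:
chi^2 = (p-q)^2/q + (p-q)^2/(1-q).
p = 0.85, q = 0.05, p-q = 0.8.
(p-q)^2 = 0.64.
term1 = 0.64/0.05 = 12.8.
term2 = 0.64/0.95 = 0.673684.
chi^2 = 12.8 + 0.673684 = 13.4737

13.4737


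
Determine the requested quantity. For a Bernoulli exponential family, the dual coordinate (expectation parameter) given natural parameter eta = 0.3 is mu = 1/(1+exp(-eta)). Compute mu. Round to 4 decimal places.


Dual coordinate (expectation parameter) for Bernoulli:
mu = 1/(1+exp(-eta)).
eta = 0.3.
exp(-eta) = exp(-0.3) = 0.740818.
mu = 1/(1+0.740818) = 0.5744

0.5744


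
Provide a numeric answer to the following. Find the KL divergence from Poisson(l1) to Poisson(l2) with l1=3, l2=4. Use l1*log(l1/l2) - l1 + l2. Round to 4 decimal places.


KL divergence for Poisson:
KL = l1*log(l1/l2) - l1 + l2.
l1 = 3, l2 = 4.
log(3/4) = -0.287682.
l1*log(l1/l2) = 3 * -0.287682 = -0.863046.
KL = -0.863046 - 3 + 4 = 0.1370

0.1370


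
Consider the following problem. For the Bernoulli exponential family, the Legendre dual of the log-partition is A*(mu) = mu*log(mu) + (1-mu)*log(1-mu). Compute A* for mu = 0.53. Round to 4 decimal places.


Legendre transform for Bernoulli:
A*(mu) = mu*log(mu) + (1-mu)*log(1-mu).
mu = 0.53, 1-mu = 0.47.
mu*log(mu) = 0.53*log(0.53) = -0.336485.
(1-mu)*log(1-mu) = 0.47*log(0.47) = -0.354861.
A* = -0.336485 + -0.354861 = -0.6913

-0.6913


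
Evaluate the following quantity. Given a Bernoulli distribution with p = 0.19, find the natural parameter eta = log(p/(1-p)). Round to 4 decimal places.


Natural parameter for Bernoulli: eta = log(p/(1-p)).
p = 0.19, 1-p = 0.81.
p/(1-p) = 0.234568.
eta = log(0.234568) = -1.4500

-1.4500


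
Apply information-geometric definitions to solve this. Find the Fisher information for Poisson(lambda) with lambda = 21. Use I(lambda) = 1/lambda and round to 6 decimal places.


Fisher information for Poisson: I(lambda) = 1/lambda.
lambda = 21.
I(lambda) = 1/21 = 0.047619

0.047619


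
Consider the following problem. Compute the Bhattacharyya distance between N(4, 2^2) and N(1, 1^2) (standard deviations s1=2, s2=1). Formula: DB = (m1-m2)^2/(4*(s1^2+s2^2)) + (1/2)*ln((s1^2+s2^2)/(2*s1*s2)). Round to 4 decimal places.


Bhattacharyya distance between two Gaussians:
DB = (m1-m2)^2/(4*(s1^2+s2^2)) + (1/2)*ln((s1^2+s2^2)/(2*s1*s2)).
(m1-m2)^2 = (3)^2 = 9.
s1^2+s2^2 = 4 + 1 = 5.
term1 = 9/20 = 0.45.
term2 = 0.5*ln(5/4.0) = 0.111572.
DB = 0.45 + 0.111572 = 0.5616

0.5616


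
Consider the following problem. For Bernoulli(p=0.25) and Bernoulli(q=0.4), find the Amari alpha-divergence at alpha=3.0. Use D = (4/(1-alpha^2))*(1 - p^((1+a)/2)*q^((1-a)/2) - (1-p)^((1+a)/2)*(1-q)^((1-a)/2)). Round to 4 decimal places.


Amari alpha-divergence:
D = (4/(1-alpha^2))*(1 - p^((1+a)/2)*q^((1-a)/2) - (1-p)^((1+a)/2)*(1-q)^((1-a)/2)).
alpha = 3.0, p = 0.25, q = 0.4.
e1 = (1+alpha)/2 = 2.0, e2 = (1-alpha)/2 = -1.0.
t1 = p^e1 * q^e2 = 0.25^2.0 * 0.4^-1.0 = 0.15625.
t2 = (1-p)^e1 * (1-q)^e2 = 0.75^2.0 * 0.6^-1.0 = 0.9375.
4/(1-alpha^2) = -0.5.
D = -0.5*(1 - 0.15625 - 0.9375) = 0.0469

0.0469


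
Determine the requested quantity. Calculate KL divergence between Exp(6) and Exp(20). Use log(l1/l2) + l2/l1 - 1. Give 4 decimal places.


KL divergence for exponential family:
KL = log(l1/l2) + l2/l1 - 1.
log(6/20) = -1.203973.
20/6 = 3.333333.
KL = -1.203973 + 3.333333 - 1 = 1.1294

1.1294


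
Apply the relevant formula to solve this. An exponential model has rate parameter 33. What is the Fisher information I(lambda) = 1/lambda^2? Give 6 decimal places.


Fisher information for exponential: I(lambda) = 1/lambda^2.
lambda = 33, lambda^2 = 1089.
I = 1/1089 = 0.000918

0.000918


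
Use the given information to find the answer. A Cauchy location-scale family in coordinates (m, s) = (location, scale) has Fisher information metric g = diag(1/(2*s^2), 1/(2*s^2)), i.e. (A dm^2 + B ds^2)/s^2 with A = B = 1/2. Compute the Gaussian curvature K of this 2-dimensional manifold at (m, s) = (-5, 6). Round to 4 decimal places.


The metric has the form g = (A dm^2 + B ds^2)/s^2 with A = 1/2, B = 1/2.
Substitute u = sqrt(A/B)*m: g = B*(du^2 + ds^2)/s^2, i.e. B times the
Poincare upper half-plane metric, which has constant Gaussian curvature -1.
Scaling a 2D metric by a constant c divides the Gaussian curvature by c,
so K = -1/B = -1/(1/2) = -2.0000 everywhere (the point (m, s) = (-5, 6) is irrelevant:
the curvature is constant).
The requested Gaussian curvature is K = -2.0000.

-2.0000


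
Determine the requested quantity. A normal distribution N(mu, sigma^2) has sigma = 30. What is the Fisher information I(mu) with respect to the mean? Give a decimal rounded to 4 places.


The Fisher information for the mean of a normal distribution is I(mu) = 1/sigma^2.
sigma = 30, so sigma^2 = 900.
I(mu) = 1/900 = 0.0011

0.0011


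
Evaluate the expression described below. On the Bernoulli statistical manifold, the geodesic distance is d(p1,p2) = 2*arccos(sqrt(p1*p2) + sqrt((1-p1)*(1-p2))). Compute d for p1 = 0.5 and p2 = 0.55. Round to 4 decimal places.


Geodesic distance on Bernoulli manifold:
d(p1,p2) = 2*arccos(sqrt(p1*p2) + sqrt((1-p1)*(1-p2))).
sqrt(p1*p2) = sqrt(0.5*0.55) = 0.524404.
sqrt((1-p1)*(1-p2)) = sqrt(0.5*0.45) = 0.474342.
arg = 0.524404 + 0.474342 = 0.998746.
d = 2*arccos(0.998746) = 0.1002

0.1002


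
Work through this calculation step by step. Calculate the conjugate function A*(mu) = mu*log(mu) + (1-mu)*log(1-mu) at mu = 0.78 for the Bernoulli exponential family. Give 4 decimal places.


Legendre transform for Bernoulli:
A*(mu) = mu*log(mu) + (1-mu)*log(1-mu).
mu = 0.78, 1-mu = 0.22.
mu*log(mu) = 0.78*log(0.78) = -0.1938.
(1-mu)*log(1-mu) = 0.22*log(0.22) = -0.333108.
A* = -0.1938 + -0.333108 = -0.5269

-0.5269


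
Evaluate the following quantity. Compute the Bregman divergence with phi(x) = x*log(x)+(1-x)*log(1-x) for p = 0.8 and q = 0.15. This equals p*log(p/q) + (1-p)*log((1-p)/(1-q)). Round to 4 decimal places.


Bregman divergence with negative entropy generator:
D = p*log(p/q) + (1-p)*log((1-p)/(1-q)).
p = 0.8, q = 0.15.
p*log(p/q) = 0.8*log(0.8/0.15) = 1.339181.
(1-p)*log((1-p)/(1-q)) = 0.2*log(0.2/0.85) = -0.289384.
D = 1.339181 + -0.289384 = 1.0498

1.0498


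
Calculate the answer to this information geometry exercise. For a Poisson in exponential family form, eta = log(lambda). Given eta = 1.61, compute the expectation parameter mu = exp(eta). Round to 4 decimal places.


Expectation parameter for Poisson exponential family:
mu = exp(eta).
eta = 1.61.
mu = exp(1.61) = 5.0028

5.0028


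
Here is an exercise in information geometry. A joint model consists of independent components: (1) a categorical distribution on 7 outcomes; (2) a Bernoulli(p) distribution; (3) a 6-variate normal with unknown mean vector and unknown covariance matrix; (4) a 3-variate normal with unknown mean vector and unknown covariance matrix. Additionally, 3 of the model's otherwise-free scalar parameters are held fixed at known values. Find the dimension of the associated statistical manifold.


The dimension of a statistical manifold equals the number of free
(independent) real parameters of the model. For a product of independent
blocks the parameter counts add.
- categorical on 7 outcomes (probabilities sum to 1): 7-1 = 6.
- Bernoulli (p): 1.
- 6-variate normal: 6 (mean) + 6*7/2 = 21 (symmetric covariance) = 27.
- 3-variate normal: 3 (mean) + 3*4/2 = 6 (symmetric covariance) = 9.
Total = 6 + 1 + 27 + 9 = 43.
3 parameter(s) fixed at known values: 43 - 3 = 40.
Dimension = 40

40


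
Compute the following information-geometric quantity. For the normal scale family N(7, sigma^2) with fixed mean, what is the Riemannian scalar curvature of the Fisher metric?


This family has a single free parameter, so its statistical manifold
is 1-dimensional. The Riemann curvature tensor of any 1-dimensional
Riemannian manifold vanishes identically, so R = 0.

0


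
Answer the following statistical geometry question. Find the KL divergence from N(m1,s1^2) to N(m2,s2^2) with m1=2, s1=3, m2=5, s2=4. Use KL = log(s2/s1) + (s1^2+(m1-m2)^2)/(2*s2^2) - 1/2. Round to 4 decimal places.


KL divergence between normal distributions:
KL = log(s2/s1) + (s1^2 + (m1-m2)^2)/(2*s2^2) - 1/2.
log(4/3) = 0.287682.
(3^2 + (2-5)^2)/(2*4^2) = (9 + 9)/32 = 0.5625.
KL = 0.287682 + 0.5625 - 0.5 = 0.3502

0.3502


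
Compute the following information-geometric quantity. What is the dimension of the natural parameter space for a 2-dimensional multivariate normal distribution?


Exponential family dimension calculation:
For 2-dim MVN: mean has 2 params, covariance has 2*3/2 = 3 unique entries.
Total dim = 2 + 3 = 5.

5


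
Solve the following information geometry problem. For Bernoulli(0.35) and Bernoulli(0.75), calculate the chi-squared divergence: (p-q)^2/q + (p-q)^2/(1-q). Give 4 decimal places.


Chi-squared divergence between Bernoulli distributions:
chi^2 = (p-q)^2/q + (p-q)^2/(1-q).
p = 0.35, q = 0.75, p-q = -0.4.
(p-q)^2 = 0.16.
term1 = 0.16/0.75 = 0.213333.
term2 = 0.16/0.25 = 0.64.
chi^2 = 0.213333 + 0.64 = 0.8533

0.8533


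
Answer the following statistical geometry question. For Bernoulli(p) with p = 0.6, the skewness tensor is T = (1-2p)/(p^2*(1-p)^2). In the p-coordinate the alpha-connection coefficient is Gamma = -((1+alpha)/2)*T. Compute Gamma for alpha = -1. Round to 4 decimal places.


Skewness (Amari-Chentsov) tensor: T = (1-2p)/(p^2*(1-p)^2).
p = 0.6, 1-2p = -0.2, p^2 = 0.36, (1-p)^2 = 0.16.
T = -0.2/(0.36 * 0.16) = -3.472222.
In the p-coordinate, Gamma^(alpha) = Gamma^(0) - (alpha/2)*T with Gamma^(0) = (1/2)*g'(p) = -T/2,
so Gamma^(alpha) = -((1+alpha)/2)*T.
alpha = -1, -(1+alpha)/2 = 0.0.
Gamma = 0.0 * -3.472222 = 0.0000

0.0000


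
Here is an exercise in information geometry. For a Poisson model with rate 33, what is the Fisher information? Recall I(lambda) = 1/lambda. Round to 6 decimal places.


Fisher information for Poisson: I(lambda) = 1/lambda.
lambda = 33.
I(lambda) = 1/33 = 0.030303

0.030303


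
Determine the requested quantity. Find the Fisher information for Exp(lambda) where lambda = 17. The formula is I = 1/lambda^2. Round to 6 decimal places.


Fisher information for exponential: I(lambda) = 1/lambda^2.
lambda = 17, lambda^2 = 289.
I = 1/289 = 0.003460

0.003460


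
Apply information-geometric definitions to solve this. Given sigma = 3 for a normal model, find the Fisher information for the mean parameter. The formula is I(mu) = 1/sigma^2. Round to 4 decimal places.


The Fisher information for the mean of a normal distribution is I(mu) = 1/sigma^2.
sigma = 3, so sigma^2 = 9.
I(mu) = 1/9 = 0.1111

0.1111


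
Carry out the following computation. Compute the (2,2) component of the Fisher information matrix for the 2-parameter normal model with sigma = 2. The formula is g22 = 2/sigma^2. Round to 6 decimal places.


For the 2-parameter normal family, the Fisher metric has:
  g11 = 1/sigma^2, g22 = 2/sigma^2.
sigma = 2, sigma^2 = 4.
g22 = 0.500000

0.500000


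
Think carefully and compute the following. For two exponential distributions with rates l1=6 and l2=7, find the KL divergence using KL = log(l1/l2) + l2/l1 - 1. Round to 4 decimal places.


KL divergence for exponential family:
KL = log(l1/l2) + l2/l1 - 1.
log(6/7) = -0.154151.
7/6 = 1.166667.
KL = -0.154151 + 1.166667 - 1 = 0.0125

0.0125


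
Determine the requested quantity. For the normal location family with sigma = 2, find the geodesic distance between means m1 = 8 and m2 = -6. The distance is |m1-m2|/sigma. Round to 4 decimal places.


On the fixed-variance normal subfamily, geodesic distance = |m1-m2|/sigma.
|8 - -6| = 14.
sigma = 2.
d = 14/2 = 7.0000

7.0000


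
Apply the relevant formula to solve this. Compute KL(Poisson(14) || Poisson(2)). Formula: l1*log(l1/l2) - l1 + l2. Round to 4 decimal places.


KL divergence for Poisson:
KL = l1*log(l1/l2) - l1 + l2.
l1 = 14, l2 = 2.
log(14/2) = 1.94591.
l1*log(l1/l2) = 14 * 1.94591 = 27.242742.
KL = 27.242742 - 14 + 2 = 15.2427

15.2427


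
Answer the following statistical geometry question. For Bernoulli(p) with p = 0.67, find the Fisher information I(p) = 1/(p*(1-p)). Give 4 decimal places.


For Bernoulli(p), Fisher information is I(p) = 1/(p*(1-p)).
p = 0.67, 1-p = 0.33.
p*(1-p) = 0.2211.
I(p) = 1/0.2211 = 4.5228

4.5228


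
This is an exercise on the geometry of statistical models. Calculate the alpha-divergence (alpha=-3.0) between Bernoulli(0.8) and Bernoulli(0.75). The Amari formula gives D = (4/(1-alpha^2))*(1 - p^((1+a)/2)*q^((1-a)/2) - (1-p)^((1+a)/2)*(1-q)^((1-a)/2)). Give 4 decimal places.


Amari alpha-divergence:
D = (4/(1-alpha^2))*(1 - p^((1+a)/2)*q^((1-a)/2) - (1-p)^((1+a)/2)*(1-q)^((1-a)/2)).
alpha = -3.0, p = 0.8, q = 0.75.
e1 = (1+alpha)/2 = -1.0, e2 = (1-alpha)/2 = 2.0.
t1 = p^e1 * q^e2 = 0.8^-1.0 * 0.75^2.0 = 0.703125.
t2 = (1-p)^e1 * (1-q)^e2 = 0.2^-1.0 * 0.25^2.0 = 0.3125.
4/(1-alpha^2) = -0.5.
D = -0.5*(1 - 0.703125 - 0.3125) = 0.0078

0.0078


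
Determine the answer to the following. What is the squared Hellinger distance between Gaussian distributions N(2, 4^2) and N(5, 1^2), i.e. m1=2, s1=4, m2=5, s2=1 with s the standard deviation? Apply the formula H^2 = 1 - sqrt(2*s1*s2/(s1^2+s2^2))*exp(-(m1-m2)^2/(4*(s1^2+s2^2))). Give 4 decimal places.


Squared Hellinger distance for Gaussians:
H^2 = 1 - sqrt(2*s1*s2/(s1^2+s2^2)) * exp(-(m1-m2)^2/(4*(s1^2+s2^2))).
s1^2 = 16, s2^2 = 1, s1^2+s2^2 = 17.
sqrt(2*4*1/(17)) = 0.685994.
(m1-m2)^2 = (-3)^2 = 9.
exp(-9/(4*17)) = exp(-0.132353) = 0.876032.
H^2 = 1 - 0.685994*0.876032 = 0.3990

0.3990


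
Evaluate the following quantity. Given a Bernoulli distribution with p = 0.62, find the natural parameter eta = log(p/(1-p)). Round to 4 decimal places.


Natural parameter for Bernoulli: eta = log(p/(1-p)).
p = 0.62, 1-p = 0.38.
p/(1-p) = 1.631579.
eta = log(1.631579) = 0.4895

0.4895


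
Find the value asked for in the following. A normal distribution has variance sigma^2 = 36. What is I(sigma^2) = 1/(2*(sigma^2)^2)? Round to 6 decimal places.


Fisher information for variance: I(sigma^2) = 1/(2*sigma^4).
sigma^2 = 36, so sigma^4 = 1296.
I = 1/(2*1296) = 1/2592 = 0.000386

0.000386


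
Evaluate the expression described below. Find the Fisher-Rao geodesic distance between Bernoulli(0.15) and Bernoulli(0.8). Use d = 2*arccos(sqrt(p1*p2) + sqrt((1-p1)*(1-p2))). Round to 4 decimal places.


Geodesic distance on Bernoulli manifold:
d(p1,p2) = 2*arccos(sqrt(p1*p2) + sqrt((1-p1)*(1-p2))).
sqrt(p1*p2) = sqrt(0.15*0.8) = 0.34641.
sqrt((1-p1)*(1-p2)) = sqrt(0.85*0.2) = 0.412311.
arg = 0.34641 + 0.412311 = 0.758721.
d = 2*arccos(0.758721) = 1.4189

1.4189


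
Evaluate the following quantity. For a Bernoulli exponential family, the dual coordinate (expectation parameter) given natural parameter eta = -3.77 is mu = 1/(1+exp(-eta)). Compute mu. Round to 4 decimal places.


Dual coordinate (expectation parameter) for Bernoulli:
mu = 1/(1+exp(-eta)).
eta = -3.77.
exp(-eta) = exp(3.77) = 43.380065.
mu = 1/(1+43.380065) = 0.0225

0.0225


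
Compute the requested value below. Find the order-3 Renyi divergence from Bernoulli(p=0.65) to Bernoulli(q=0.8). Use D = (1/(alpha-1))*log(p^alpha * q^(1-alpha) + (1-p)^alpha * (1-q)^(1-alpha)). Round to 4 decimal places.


Renyi divergence of order alpha between Bernoulli distributions:
D = (1/(alpha-1))*log(p^alpha * q^(1-alpha) + (1-p)^alpha * (1-q)^(1-alpha)).
alpha = 3, p = 0.65, q = 0.8.
p^alpha * q^(1-alpha) = 0.65^3 * 0.8^-2 = 0.429102.
(1-p)^alpha * (1-q)^(1-alpha) = 0.35^3 * 0.2^-2 = 1.071875.
sum = 0.429102 + 1.071875 = 1.500977.
D = (1/2)*log(1.500977) = 0.2031

0.2031


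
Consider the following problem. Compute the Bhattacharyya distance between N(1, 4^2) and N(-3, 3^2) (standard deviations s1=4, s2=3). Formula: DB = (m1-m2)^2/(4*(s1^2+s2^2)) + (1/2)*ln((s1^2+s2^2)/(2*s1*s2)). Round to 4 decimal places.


Bhattacharyya distance between two Gaussians:
DB = (m1-m2)^2/(4*(s1^2+s2^2)) + (1/2)*ln((s1^2+s2^2)/(2*s1*s2)).
(m1-m2)^2 = (4)^2 = 16.
s1^2+s2^2 = 16 + 9 = 25.
term1 = 16/100 = 0.16.
term2 = 0.5*ln(25/24.0) = 0.020411.
DB = 0.16 + 0.020411 = 0.1804

0.1804


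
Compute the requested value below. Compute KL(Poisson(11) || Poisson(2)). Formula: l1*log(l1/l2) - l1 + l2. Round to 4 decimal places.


KL divergence for Poisson:
KL = l1*log(l1/l2) - l1 + l2.
l1 = 11, l2 = 2.
log(11/2) = 1.704748.
l1*log(l1/l2) = 11 * 1.704748 = 18.752229.
KL = 18.752229 - 11 + 2 = 9.7522

9.7522


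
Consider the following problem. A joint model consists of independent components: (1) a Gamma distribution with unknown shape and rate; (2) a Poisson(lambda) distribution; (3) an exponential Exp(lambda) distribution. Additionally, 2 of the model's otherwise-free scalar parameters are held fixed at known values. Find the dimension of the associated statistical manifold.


The dimension of a statistical manifold equals the number of free
(independent) real parameters of the model. For a product of independent
blocks the parameter counts add.
- Gamma (shape, rate): 2.
- Poisson (lambda): 1.
- exponential (lambda): 1.
Total = 2 + 1 + 1 = 4.
2 parameter(s) fixed at known values: 4 - 2 = 2.
Dimension = 2

2


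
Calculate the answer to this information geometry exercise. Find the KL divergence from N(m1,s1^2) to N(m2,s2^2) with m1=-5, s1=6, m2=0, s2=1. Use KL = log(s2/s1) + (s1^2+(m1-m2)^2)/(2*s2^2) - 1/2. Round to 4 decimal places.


KL divergence between normal distributions:
KL = log(s2/s1) + (s1^2 + (m1-m2)^2)/(2*s2^2) - 1/2.
log(1/6) = -1.791759.
(6^2 + (-5-0)^2)/(2*1^2) = (36 + 25)/2 = 30.5.
KL = -1.791759 + 30.5 - 0.5 = 28.2082

28.2082


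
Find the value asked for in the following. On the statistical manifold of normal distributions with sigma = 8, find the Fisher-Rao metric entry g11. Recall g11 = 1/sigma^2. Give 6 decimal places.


For the 2-parameter normal family, the Fisher metric has:
  g11 = 1/sigma^2, g22 = 2/sigma^2.
sigma = 8, sigma^2 = 64.
g11 = 0.015625

0.015625


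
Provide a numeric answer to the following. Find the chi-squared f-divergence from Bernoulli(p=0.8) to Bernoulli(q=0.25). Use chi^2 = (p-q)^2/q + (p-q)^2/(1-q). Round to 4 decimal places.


Chi-squared divergence between Bernoulli distributions:
chi^2 = (p-q)^2/q + (p-q)^2/(1-q).
p = 0.8, q = 0.25, p-q = 0.55.
(p-q)^2 = 0.3025.
term1 = 0.3025/0.25 = 1.21.
term2 = 0.3025/0.75 = 0.403333.
chi^2 = 1.21 + 0.403333 = 1.6133

1.6133


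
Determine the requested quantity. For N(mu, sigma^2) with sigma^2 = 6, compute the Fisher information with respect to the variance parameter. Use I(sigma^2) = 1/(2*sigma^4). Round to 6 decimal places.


Fisher information for variance: I(sigma^2) = 1/(2*sigma^4).
sigma^2 = 6, so sigma^4 = 36.
I = 1/(2*36) = 1/72 = 0.013889

0.013889


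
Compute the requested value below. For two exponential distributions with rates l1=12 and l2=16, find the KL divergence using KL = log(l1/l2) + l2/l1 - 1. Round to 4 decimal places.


KL divergence for exponential family:
KL = log(l1/l2) + l2/l1 - 1.
log(12/16) = -0.287682.
16/12 = 1.333333.
KL = -0.287682 + 1.333333 - 1 = 0.0457

0.0457


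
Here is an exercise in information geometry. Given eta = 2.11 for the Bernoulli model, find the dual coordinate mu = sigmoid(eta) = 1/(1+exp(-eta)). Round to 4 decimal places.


Dual coordinate (expectation parameter) for Bernoulli:
mu = 1/(1+exp(-eta)).
eta = 2.11.
exp(-eta) = exp(-2.11) = 0.121238.
mu = 1/(1+0.121238) = 0.8919

0.8919


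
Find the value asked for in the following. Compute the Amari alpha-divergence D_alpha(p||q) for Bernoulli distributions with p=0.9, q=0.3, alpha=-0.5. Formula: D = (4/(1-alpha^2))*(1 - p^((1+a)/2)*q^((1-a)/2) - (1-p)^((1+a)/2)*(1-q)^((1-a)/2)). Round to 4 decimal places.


Amari alpha-divergence:
D = (4/(1-alpha^2))*(1 - p^((1+a)/2)*q^((1-a)/2) - (1-p)^((1+a)/2)*(1-q)^((1-a)/2)).
alpha = -0.5, p = 0.9, q = 0.3.
e1 = (1+alpha)/2 = 0.25, e2 = (1-alpha)/2 = 0.75.
t1 = p^e1 * q^e2 = 0.9^0.25 * 0.3^0.75 = 0.394822.
t2 = (1-p)^e1 * (1-q)^e2 = 0.1^0.25 * 0.7^0.75 = 0.430352.
4/(1-alpha^2) = 5.333333.
D = 5.333333*(1 - 0.394822 - 0.430352) = 0.9324

0.9324


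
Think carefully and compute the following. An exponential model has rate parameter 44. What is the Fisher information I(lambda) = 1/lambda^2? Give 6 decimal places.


Fisher information for exponential: I(lambda) = 1/lambda^2.
lambda = 44, lambda^2 = 1936.
I = 1/1936 = 0.000517

0.000517


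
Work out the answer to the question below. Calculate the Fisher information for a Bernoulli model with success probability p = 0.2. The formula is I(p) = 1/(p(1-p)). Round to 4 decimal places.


For Bernoulli(p), Fisher information is I(p) = 1/(p*(1-p)).
p = 0.2, 1-p = 0.8.
p*(1-p) = 0.16.
I(p) = 1/0.16 = 6.2500

6.2500


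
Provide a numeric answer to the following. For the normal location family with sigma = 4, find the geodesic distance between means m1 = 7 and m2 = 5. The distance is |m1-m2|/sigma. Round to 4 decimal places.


On the fixed-variance normal subfamily, geodesic distance = |m1-m2|/sigma.
|7 - 5| = 2.
sigma = 4.
d = 2/4 = 0.5000

0.5000


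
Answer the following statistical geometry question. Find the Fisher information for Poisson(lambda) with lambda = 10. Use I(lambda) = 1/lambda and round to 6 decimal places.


Fisher information for Poisson: I(lambda) = 1/lambda.
lambda = 10.
I(lambda) = 1/10 = 0.100000

0.100000


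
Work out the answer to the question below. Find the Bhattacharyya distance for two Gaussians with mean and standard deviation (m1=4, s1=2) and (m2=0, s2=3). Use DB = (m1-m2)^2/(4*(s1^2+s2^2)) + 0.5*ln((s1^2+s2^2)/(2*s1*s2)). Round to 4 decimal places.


Bhattacharyya distance between two Gaussians:
DB = (m1-m2)^2/(4*(s1^2+s2^2)) + (1/2)*ln((s1^2+s2^2)/(2*s1*s2)).
(m1-m2)^2 = (4)^2 = 16.
s1^2+s2^2 = 4 + 9 = 13.
term1 = 16/52 = 0.307692.
term2 = 0.5*ln(13/12.0) = 0.040021.
DB = 0.307692 + 0.040021 = 0.3477

0.3477


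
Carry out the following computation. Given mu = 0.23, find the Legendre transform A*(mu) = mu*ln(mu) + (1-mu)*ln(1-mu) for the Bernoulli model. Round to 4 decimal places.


Legendre transform for Bernoulli:
A*(mu) = mu*log(mu) + (1-mu)*log(1-mu).
mu = 0.23, 1-mu = 0.77.
mu*log(mu) = 0.23*log(0.23) = -0.338025.
(1-mu)*log(1-mu) = 0.77*log(0.77) = -0.201251.
A* = -0.338025 + -0.201251 = -0.5393

-0.5393


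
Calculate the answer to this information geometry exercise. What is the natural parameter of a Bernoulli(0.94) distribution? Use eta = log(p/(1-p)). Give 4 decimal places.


Natural parameter for Bernoulli: eta = log(p/(1-p)).
p = 0.94, 1-p = 0.06.
p/(1-p) = 15.666667.
eta = log(15.666667) = 2.7515

2.7515


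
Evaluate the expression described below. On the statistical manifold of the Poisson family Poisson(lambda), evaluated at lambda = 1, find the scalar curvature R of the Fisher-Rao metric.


This family has a single free parameter, so its statistical manifold
is 1-dimensional. The Riemann curvature tensor of any 1-dimensional
Riemannian manifold vanishes identically, so R = 0.

0


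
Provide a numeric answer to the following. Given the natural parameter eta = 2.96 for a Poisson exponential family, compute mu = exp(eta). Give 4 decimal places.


Expectation parameter for Poisson exponential family:
mu = exp(eta).
eta = 2.96.
mu = exp(2.96) = 19.2980

19.2980


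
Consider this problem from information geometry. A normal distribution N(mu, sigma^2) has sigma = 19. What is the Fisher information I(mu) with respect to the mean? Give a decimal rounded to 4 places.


The Fisher information for the mean of a normal distribution is I(mu) = 1/sigma^2.
sigma = 19, so sigma^2 = 361.
I(mu) = 1/361 = 0.0028

0.0028


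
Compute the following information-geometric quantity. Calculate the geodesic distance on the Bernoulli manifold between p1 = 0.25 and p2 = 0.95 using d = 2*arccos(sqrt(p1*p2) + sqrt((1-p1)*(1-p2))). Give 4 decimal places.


Geodesic distance on Bernoulli manifold:
d(p1,p2) = 2*arccos(sqrt(p1*p2) + sqrt((1-p1)*(1-p2))).
sqrt(p1*p2) = sqrt(0.25*0.95) = 0.48734.
sqrt((1-p1)*(1-p2)) = sqrt(0.75*0.05) = 0.193649.
arg = 0.48734 + 0.193649 = 0.680989.
d = 2*arccos(0.680989) = 1.6434

1.6434


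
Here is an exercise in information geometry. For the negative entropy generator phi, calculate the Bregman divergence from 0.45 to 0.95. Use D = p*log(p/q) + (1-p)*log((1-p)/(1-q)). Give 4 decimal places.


Bregman divergence with negative entropy generator:
D = p*log(p/q) + (1-p)*log((1-p)/(1-q)).
p = 0.45, q = 0.95.
p*log(p/q) = 0.45*log(0.45/0.95) = -0.336246.
(1-p)*log((1-p)/(1-q)) = 0.55*log(0.55/0.05) = 1.318842.
D = -0.336246 + 1.318842 = 0.9826

0.9826


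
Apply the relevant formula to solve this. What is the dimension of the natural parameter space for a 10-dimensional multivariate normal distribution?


Exponential family dimension calculation:
For 10-dim MVN: mean has 10 params, covariance has 10*11/2 = 55 unique entries.
Total dim = 10 + 55 = 65.

65


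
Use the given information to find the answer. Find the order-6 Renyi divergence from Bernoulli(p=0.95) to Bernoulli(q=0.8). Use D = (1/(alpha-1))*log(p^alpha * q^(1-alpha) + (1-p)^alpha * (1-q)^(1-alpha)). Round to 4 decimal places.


Renyi divergence of order alpha between Bernoulli distributions:
D = (1/(alpha-1))*log(p^alpha * q^(1-alpha) + (1-p)^alpha * (1-q)^(1-alpha)).
alpha = 6, p = 0.95, q = 0.8.
p^alpha * q^(1-alpha) = 0.95^6 * 0.8^-5 = 2.243322.
(1-p)^alpha * (1-q)^(1-alpha) = 0.05^6 * 0.2^-5 = 4.9e-05.
sum = 2.243322 + 4.9e-05 = 2.243371.
D = (1/5)*log(2.243371) = 0.1616

0.1616


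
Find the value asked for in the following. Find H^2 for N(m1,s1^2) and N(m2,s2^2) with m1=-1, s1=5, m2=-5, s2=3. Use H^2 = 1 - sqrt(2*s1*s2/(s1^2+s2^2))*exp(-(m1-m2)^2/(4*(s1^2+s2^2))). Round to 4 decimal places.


Squared Hellinger distance for Gaussians:
H^2 = 1 - sqrt(2*s1*s2/(s1^2+s2^2)) * exp(-(m1-m2)^2/(4*(s1^2+s2^2))).
s1^2 = 25, s2^2 = 9, s1^2+s2^2 = 34.
sqrt(2*5*3/(34)) = 0.939336.
(m1-m2)^2 = (4)^2 = 16.
exp(-16/(4*34)) = exp(-0.117647) = 0.88901.
H^2 = 1 - 0.939336*0.88901 = 0.1649

0.1649


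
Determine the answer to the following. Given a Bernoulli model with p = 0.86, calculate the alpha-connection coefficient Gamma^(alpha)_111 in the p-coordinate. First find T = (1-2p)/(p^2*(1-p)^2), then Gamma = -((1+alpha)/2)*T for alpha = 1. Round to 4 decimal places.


Skewness (Amari-Chentsov) tensor: T = (1-2p)/(p^2*(1-p)^2).
p = 0.86, 1-2p = -0.72, p^2 = 0.7396, (1-p)^2 = 0.0196.
T = -0.72/(0.7396 * 0.0196) = -49.668326.
In the p-coordinate, Gamma^(alpha) = Gamma^(0) - (alpha/2)*T with Gamma^(0) = (1/2)*g'(p) = -T/2,
so Gamma^(alpha) = -((1+alpha)/2)*T.
alpha = 1, -(1+alpha)/2 = -1.0.
Gamma = -1.0 * -49.668326 = 49.6683

49.6683


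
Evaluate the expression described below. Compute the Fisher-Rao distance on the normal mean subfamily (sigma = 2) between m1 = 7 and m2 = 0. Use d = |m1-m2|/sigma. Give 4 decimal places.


On the fixed-variance normal subfamily, geodesic distance = |m1-m2|/sigma.
|7 - 0| = 7.
sigma = 2.
d = 7/2 = 3.5000

3.5000


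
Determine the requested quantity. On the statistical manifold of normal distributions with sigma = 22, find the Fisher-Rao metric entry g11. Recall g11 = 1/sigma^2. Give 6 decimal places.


For the 2-parameter normal family, the Fisher metric has:
  g11 = 1/sigma^2, g22 = 2/sigma^2.
sigma = 22, sigma^2 = 484.
g11 = 0.002066

0.002066


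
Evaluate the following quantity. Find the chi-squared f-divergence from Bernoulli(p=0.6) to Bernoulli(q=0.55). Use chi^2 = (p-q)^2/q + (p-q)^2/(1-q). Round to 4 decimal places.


Chi-squared divergence between Bernoulli distributions:
chi^2 = (p-q)^2/q + (p-q)^2/(1-q).
p = 0.6, q = 0.55, p-q = 0.05.
(p-q)^2 = 0.0025.
term1 = 0.0025/0.55 = 0.004545.
term2 = 0.0025/0.45 = 0.005556.
chi^2 = 0.004545 + 0.005556 = 0.0101

0.0101


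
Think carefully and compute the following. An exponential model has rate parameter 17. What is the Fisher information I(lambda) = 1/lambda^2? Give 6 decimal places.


Fisher information for exponential: I(lambda) = 1/lambda^2.
lambda = 17, lambda^2 = 289.
I = 1/289 = 0.003460

0.003460


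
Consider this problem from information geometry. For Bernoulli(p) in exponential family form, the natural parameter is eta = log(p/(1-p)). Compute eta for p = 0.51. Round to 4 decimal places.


Natural parameter for Bernoulli: eta = log(p/(1-p)).
p = 0.51, 1-p = 0.49.
p/(1-p) = 1.040816.
eta = log(1.040816) = 0.0400

0.0400


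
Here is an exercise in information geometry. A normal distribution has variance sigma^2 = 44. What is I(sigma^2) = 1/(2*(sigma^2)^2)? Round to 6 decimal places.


Fisher information for variance: I(sigma^2) = 1/(2*sigma^4).
sigma^2 = 44, so sigma^4 = 1936.
I = 1/(2*1936) = 1/3872 = 0.000258

0.000258


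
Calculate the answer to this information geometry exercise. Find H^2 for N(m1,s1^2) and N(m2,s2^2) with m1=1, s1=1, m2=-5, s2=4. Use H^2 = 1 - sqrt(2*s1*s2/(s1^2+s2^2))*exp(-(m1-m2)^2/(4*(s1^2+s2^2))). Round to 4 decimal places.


Squared Hellinger distance for Gaussians:
H^2 = 1 - sqrt(2*s1*s2/(s1^2+s2^2)) * exp(-(m1-m2)^2/(4*(s1^2+s2^2))).
s1^2 = 1, s2^2 = 16, s1^2+s2^2 = 17.
sqrt(2*1*4/(17)) = 0.685994.
(m1-m2)^2 = (6)^2 = 36.
exp(-36/(4*17)) = exp(-0.529412) = 0.588951.
H^2 = 1 - 0.685994*0.588951 = 0.5960

0.5960


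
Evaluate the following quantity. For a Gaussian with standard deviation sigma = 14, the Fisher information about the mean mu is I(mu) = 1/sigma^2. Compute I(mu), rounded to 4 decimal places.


The Fisher information for the mean of a normal distribution is I(mu) = 1/sigma^2.
sigma = 14, so sigma^2 = 196.
I(mu) = 1/196 = 0.0051

0.0051


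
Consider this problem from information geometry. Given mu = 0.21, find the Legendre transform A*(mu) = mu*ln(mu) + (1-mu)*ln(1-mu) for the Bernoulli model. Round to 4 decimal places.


Legendre transform for Bernoulli:
A*(mu) = mu*log(mu) + (1-mu)*log(1-mu).
mu = 0.21, 1-mu = 0.79.
mu*log(mu) = 0.21*log(0.21) = -0.327736.
(1-mu)*log(1-mu) = 0.79*log(0.79) = -0.186221.
A* = -0.327736 + -0.186221 = -0.5140

-0.5140


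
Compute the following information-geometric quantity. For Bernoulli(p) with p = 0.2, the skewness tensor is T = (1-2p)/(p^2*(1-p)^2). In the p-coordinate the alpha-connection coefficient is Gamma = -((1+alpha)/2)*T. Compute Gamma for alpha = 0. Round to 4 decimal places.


Skewness (Amari-Chentsov) tensor: T = (1-2p)/(p^2*(1-p)^2).
p = 0.2, 1-2p = 0.6, p^2 = 0.04, (1-p)^2 = 0.64.
T = 0.6/(0.04 * 0.64) = 23.4375.
In the p-coordinate, Gamma^(alpha) = Gamma^(0) - (alpha/2)*T with Gamma^(0) = (1/2)*g'(p) = -T/2,
so Gamma^(alpha) = -((1+alpha)/2)*T.
alpha = 0, -(1+alpha)/2 = -0.5.
Gamma = -0.5 * 23.4375 = -11.7187

-11.7187


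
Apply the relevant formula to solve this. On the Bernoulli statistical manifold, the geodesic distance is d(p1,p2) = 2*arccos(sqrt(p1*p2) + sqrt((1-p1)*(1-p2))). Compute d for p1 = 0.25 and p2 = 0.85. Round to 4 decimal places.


Geodesic distance on Bernoulli manifold:
d(p1,p2) = 2*arccos(sqrt(p1*p2) + sqrt((1-p1)*(1-p2))).
sqrt(p1*p2) = sqrt(0.25*0.85) = 0.460977.
sqrt((1-p1)*(1-p2)) = sqrt(0.75*0.15) = 0.33541.
arg = 0.460977 + 0.33541 = 0.796387.
d = 2*arccos(0.796387) = 1.2990

1.2990
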